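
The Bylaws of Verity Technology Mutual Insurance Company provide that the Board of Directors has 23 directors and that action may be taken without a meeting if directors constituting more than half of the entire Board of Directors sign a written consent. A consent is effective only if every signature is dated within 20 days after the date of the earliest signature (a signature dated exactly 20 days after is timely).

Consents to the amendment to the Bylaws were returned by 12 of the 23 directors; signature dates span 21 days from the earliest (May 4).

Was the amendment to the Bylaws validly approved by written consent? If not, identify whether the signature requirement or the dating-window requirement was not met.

Not effective — dating-window requirement not satisfied.

Signatures required: more than half of 23 — a majority of 23 is 12, so 12 needed; 12 signed. Sufficient.
Dating window: the latest signature is 21 days after the earliest; the limit is 20 days. Outside the window.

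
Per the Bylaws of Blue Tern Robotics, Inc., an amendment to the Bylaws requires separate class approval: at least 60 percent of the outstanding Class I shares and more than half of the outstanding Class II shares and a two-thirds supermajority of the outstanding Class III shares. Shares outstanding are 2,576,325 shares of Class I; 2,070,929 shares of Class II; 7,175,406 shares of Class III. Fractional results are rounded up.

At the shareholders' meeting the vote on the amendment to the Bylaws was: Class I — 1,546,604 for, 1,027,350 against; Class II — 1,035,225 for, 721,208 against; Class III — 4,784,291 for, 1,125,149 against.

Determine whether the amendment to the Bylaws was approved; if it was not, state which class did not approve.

Class I: 3/5 of 2576325 = 1545795; 1,545,795 required, 1,546,604 in favor — approved.
Class II: a majority of 2070929 is 1035465; 1,035,465 required, 1,035,225 in favor — not approved.
Class III: 2/3 of 7175406 = 4783604; 4,783,604 required, 4,784,291 in favor — approved.

Not approved — the Class II shares did not give the required vote.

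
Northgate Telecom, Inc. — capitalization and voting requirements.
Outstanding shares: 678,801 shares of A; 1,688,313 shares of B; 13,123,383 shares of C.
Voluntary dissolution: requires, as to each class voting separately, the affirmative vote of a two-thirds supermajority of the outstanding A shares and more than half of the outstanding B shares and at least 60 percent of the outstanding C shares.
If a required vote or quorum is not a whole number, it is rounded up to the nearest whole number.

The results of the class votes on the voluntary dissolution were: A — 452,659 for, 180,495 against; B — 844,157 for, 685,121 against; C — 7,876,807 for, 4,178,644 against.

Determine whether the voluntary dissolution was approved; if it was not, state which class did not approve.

A: 2/3 of 678801 = 452534; 452,534 required, 452,659 in favor — approved.
B: a majority of 1688313 is 844157; 844,157 required, 844,157 in favor — approved.
C: 3/5 of 13123383 = 7874029.80, rounded up to 7874030; 7,874,030 required, 7,876,807 in favor — approved.

Approved — every class gave the required vote.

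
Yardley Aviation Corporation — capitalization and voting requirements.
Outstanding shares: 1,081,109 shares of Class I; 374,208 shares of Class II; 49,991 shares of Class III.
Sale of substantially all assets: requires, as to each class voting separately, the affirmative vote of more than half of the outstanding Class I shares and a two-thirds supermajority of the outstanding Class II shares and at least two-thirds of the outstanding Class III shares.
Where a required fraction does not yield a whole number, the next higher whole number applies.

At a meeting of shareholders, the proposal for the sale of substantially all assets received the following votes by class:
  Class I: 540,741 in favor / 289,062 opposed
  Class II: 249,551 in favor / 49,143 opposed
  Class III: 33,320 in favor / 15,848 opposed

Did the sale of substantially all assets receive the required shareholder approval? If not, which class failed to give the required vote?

Class I: a majority of 1081109 is 540555; 540,555 required, 540,741 in favor — approved.
Class II: 2/3 of 374208 = 249472; 249,472 required, 249,551 in favor — approved.
Class III: 2/3 of 49991 = 33327.33, rounded up to 33328; 33,328 required, 33,320 in favor — not approved.

Not approved — the Class III shares did not give the required vote.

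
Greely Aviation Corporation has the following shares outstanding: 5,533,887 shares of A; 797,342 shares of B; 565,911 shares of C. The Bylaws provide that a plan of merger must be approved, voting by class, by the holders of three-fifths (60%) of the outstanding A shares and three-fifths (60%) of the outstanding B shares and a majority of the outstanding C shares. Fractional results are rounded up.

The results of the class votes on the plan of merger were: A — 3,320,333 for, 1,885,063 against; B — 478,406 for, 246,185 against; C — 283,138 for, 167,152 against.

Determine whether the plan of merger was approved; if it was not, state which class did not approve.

Approved — every class gave the required vote.

A: 3/5 of 5533887 = 3320332.20, rounded up to 3320333; 3,320,333 required, 3,320,333 in favor — approved.
B: 3/5 of 797342 = 478405.20, rounded up to 478406; 478,406 required, 478,406 in favor — approved.
C: a majority of 565911 is 282956; 282,956 required, 283,138 in favor — approved.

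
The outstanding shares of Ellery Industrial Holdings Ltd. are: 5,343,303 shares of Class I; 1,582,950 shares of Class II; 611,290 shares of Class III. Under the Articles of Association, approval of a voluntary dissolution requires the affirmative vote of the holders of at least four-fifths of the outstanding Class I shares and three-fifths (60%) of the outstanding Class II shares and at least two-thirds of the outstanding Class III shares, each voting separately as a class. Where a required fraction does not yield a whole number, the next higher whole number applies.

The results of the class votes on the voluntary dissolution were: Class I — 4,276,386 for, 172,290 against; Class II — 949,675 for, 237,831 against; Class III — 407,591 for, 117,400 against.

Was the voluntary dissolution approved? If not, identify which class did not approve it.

Not approved — the Class II shares did not give the required vote.

Class I: 4/5 of 5343303 = 4274642.40, rounded up to 4274643; 4,274,643 required, 4,276,386 in favor — approved.
Class II: 3/5 of 1582950 = 949770; 949,770 required, 949,675 in favor — not approved.
Class III: 2/3 of 611290 = 407526.67, rounded up to 407527; 407,527 required, 407,591 in favor — approved.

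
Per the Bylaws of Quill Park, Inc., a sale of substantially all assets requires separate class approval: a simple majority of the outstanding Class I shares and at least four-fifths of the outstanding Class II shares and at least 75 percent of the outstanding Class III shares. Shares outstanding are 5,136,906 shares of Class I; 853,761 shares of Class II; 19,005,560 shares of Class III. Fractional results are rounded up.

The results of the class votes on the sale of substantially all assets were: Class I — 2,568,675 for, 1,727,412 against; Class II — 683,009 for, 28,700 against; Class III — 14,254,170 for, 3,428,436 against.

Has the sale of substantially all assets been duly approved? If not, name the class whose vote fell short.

Approved — every class gave the required vote.

Class I: a majority of 5136906 is 2568454; 2,568,454 required, 2,568,675 in favor — approved.
Class II: 4/5 of 853761 = 683008.80, rounded up to 683009; 683,009 required, 683,009 in favor — approved.
Class III: 3/4 of 19005560 = 14254170; 14,254,170 required, 14,254,170 in favor — approved.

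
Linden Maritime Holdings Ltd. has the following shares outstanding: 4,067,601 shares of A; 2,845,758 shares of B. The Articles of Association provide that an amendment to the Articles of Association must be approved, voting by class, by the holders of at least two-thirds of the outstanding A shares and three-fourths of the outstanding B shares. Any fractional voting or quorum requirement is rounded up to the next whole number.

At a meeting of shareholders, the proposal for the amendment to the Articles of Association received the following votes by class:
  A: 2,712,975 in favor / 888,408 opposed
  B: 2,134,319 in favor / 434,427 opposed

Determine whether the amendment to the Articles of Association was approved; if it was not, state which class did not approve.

A: 2/3 of 4067601 = 2711734; 2,711,734 required, 2,712,975 in favor — approved.
B: 3/4 of 2845758 = 2134318.50, rounded up to 2134319; 2,134,319 required, 2,134,319 in favor — approved.

Approved — every class gave the required vote.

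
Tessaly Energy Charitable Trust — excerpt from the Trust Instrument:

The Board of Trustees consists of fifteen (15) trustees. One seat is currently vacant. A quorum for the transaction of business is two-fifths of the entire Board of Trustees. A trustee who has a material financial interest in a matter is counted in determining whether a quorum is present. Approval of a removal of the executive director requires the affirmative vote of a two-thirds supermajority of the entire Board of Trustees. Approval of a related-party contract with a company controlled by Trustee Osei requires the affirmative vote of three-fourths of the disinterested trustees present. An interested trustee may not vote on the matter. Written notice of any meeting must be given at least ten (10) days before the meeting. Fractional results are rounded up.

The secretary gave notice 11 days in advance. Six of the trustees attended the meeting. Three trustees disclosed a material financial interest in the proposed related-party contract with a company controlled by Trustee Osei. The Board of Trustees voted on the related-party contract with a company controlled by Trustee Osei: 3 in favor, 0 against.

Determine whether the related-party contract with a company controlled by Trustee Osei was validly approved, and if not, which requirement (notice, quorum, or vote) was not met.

Notice: 11 days given; 10 required (11 ≥ 10). Satisfied.
Quorum: 6 present (interested trustees count toward quorum); quorum is 6. Satisfied.
Vote: the related-party contract with a company controlled by Trustee Osei requires three-fourths of the disinterested trustees present (6 − 3 = 3). 3/4 of 3 = 2.25, rounded up to 3, so 3 affirmative votes are needed; 3 voted in favor. Satisfied.

Valid — all requirements satisfied.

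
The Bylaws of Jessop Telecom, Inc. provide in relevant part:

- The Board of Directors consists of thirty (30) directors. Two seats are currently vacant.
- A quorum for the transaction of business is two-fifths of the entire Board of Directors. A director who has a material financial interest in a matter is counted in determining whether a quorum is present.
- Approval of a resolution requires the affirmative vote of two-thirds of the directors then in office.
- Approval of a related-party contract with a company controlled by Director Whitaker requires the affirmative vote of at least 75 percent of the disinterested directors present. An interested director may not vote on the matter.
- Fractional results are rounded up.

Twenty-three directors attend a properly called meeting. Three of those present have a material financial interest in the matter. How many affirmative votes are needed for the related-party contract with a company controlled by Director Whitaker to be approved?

15

The related-party contract with a company controlled by Director Whitaker requires three-fourths of the disinterested directors present (23 − 3 = 20).
3/4 of 20 = 15.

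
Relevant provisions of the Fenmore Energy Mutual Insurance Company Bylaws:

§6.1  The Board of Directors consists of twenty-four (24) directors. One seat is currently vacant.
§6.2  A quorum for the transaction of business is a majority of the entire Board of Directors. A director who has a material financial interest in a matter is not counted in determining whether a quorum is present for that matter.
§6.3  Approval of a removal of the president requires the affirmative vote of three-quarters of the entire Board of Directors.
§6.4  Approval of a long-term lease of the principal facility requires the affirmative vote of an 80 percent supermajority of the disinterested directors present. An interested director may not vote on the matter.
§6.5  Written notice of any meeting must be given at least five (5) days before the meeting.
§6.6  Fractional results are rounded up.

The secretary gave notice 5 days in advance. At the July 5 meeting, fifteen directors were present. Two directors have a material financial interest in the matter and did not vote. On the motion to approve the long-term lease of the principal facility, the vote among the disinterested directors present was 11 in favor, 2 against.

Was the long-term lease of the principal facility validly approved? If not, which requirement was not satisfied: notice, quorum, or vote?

Valid — all requirements satisfied.

Notice: 5 days given; 5 required (5 ≥ 5). Satisfied.
Quorum: 15 present, but the 2 interested directors do not count, leaving 13. Quorum is 13. Satisfied.
Vote: the long-term lease of the principal facility requires four-fifths of the disinterested directors present (15 − 2 = 13). 4/5 of 13 = 10.40, rounded up to 11, so 11 affirmative votes are needed; 11 voted in favor. Satisfied.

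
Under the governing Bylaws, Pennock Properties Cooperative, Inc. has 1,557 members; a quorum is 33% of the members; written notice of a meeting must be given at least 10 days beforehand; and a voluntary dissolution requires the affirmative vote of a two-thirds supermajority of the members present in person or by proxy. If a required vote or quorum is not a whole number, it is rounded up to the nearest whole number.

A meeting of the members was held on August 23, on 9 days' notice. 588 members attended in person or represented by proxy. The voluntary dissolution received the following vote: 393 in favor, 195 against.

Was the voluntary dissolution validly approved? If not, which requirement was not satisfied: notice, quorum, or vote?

Notice: 9 days given; 10 required. Not satisfied.
Quorum: 33% of 1,557 = 513.81, rounded up to 514; 588 present. Satisfied.
Vote: requires two-thirds of those present (588); 2/3 of 588 = 392, so 392 needed; 393 in favor. Satisfied.

Invalid — notice requirement not satisfied.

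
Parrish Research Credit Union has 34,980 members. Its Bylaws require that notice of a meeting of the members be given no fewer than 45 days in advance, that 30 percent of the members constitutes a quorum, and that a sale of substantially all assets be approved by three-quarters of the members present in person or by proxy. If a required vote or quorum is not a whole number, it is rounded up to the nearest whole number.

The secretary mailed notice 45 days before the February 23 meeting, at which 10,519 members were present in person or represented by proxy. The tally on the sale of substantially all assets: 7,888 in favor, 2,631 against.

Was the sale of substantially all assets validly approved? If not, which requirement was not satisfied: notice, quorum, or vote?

Notice: 45 days given; 45 required. Satisfied.
Quorum: 30% of 34,980 = 10,494; 10,519 present. Satisfied.
Vote: requires three-fourths of those present (10,519); 3/4 of 10519 = 7889.25, rounded up to 7890, so 7,890 needed; 7,888 in favor. Not satisfied.

Invalid — vote requirement not satisfied.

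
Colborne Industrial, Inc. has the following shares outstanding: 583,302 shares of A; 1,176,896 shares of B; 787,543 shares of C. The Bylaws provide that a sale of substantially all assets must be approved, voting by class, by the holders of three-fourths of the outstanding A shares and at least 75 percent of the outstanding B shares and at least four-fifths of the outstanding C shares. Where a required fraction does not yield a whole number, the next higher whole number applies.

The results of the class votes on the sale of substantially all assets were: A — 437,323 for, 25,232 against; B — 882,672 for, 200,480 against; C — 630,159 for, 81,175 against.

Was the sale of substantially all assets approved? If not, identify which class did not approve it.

Not approved — the A shares did not give the required vote.

A: 3/4 of 583302 = 437476.50, rounded up to 437477; 437,477 required, 437,323 in favor — not approved.
B: 3/4 of 1176896 = 882672; 882,672 required, 882,672 in favor — approved.
C: 4/5 of 787543 = 630034.40, rounded up to 630035; 630,035 required, 630,159 in favor — approved.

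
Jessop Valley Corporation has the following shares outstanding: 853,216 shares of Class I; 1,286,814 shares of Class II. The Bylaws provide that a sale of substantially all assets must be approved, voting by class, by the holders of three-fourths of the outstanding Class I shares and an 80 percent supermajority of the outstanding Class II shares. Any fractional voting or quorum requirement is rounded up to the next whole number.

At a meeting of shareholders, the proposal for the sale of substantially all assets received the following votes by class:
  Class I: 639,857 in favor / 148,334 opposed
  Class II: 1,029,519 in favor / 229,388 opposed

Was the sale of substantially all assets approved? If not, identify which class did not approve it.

Not approved — the Class I shares did not give the required vote.

Class I: 3/4 of 853216 = 639912; 639,912 required, 639,857 in favor — not approved.
Class II: 4/5 of 1286814 = 1029451.20, rounded up to 1029452; 1,029,452 required, 1,029,519 in favor — approved.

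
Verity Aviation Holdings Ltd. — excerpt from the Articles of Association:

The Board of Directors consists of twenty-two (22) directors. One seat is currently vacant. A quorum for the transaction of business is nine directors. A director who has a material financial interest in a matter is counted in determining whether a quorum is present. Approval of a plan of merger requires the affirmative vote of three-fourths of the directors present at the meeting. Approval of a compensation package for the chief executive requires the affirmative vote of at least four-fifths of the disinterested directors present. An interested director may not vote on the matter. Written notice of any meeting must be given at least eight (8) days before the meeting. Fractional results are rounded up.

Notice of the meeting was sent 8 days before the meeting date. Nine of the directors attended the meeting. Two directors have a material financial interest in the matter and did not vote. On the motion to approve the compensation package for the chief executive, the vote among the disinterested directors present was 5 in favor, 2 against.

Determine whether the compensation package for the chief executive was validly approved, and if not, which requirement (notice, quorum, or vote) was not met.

Invalid — vote requirement not satisfied.

Notice: 8 days given; 8 required (8 ≥ 8). Satisfied.
Quorum: 9 present (interested directors count toward quorum); quorum is 9. Satisfied.
Vote: the compensation package for the chief executive requires four-fifths of the disinterested directors present (9 − 2 = 7). 4/5 of 7 = 5.60, rounded up to 6, so 6 affirmative votes are needed; 5 voted in favor. Not satisfied.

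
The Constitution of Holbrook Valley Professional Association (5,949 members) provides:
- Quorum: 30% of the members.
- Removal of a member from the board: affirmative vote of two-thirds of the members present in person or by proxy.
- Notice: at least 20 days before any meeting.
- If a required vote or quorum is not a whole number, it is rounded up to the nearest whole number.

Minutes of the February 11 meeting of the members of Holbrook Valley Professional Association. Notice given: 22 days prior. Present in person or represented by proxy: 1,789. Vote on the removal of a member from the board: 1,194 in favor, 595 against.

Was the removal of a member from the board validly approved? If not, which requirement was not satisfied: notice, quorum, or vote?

Notice: 22 days given; 20 required. Satisfied.
Quorum: 30% of 5,949 = 1,784.70, rounded up to 1,785; 1,789 present. Satisfied.
Vote: requires two-thirds of those present (1,789); 2/3 of 1789 = 1192.67, rounded up to 1193, so 1,193 needed; 1,194 in favor. Satisfied.

Valid — all requirements satisfied.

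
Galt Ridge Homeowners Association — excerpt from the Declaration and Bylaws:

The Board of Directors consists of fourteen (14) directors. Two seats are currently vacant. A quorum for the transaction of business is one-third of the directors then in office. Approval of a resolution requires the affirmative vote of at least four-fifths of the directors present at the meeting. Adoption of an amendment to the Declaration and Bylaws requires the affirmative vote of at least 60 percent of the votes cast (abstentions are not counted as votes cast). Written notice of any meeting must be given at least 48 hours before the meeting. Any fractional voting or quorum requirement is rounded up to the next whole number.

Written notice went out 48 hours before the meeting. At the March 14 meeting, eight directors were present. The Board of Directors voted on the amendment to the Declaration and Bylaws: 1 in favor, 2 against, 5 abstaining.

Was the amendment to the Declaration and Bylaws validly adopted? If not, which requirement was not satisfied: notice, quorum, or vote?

Invalid — vote requirement not satisfied.

Notice: 48 hours given; 48 required (48 ≥ 48). Satisfied.
Quorum: 8 present; quorum is 4. Satisfied.
Vote: the amendment to the Declaration and Bylaws requires three-fifths of the votes cast (8 present − 5 abstaining = 3). 3/5 of 3 = 1.80, rounded up to 2, so 2 affirmative votes are needed; 1 voted in favor. Not satisfied.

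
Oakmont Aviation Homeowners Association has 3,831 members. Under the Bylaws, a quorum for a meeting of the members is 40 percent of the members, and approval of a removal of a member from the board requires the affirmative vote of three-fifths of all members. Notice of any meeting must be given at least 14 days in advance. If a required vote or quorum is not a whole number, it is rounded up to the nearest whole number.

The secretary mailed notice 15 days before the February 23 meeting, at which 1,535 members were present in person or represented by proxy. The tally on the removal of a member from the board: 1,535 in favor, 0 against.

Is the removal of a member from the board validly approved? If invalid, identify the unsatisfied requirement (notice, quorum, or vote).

Notice: 15 days given; 14 required. Satisfied.
Quorum: 40% of 3,831 = 1,532.40, rounded up to 1,533; 1,535 present. Satisfied.
Vote: requires three-fifths of all members (3,831); 3/5 of 3831 = 2298.60, rounded up to 2299, so 2,299 needed; 1,535 in favor. Not satisfied.

Invalid — vote requirement not satisfied.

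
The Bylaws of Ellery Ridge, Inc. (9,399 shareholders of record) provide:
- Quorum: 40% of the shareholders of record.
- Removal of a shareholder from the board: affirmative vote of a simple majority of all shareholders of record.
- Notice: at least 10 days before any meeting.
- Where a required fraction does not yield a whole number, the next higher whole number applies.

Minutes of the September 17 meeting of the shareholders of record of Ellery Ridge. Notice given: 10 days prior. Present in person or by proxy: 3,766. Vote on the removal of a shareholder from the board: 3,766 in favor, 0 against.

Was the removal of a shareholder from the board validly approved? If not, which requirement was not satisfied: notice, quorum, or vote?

Invalid — vote requirement not satisfied.

Notice: 10 days given; 10 required. Satisfied.
Quorum: 40% of 9,399 = 3,759.60, rounded up to 3,760; 3,766 present. Satisfied.
Vote: requires a majority of all shareholders of record (9,399); a majority of 9399 is 4700, so 4,700 needed; 3,766 in favor. Not satisfied.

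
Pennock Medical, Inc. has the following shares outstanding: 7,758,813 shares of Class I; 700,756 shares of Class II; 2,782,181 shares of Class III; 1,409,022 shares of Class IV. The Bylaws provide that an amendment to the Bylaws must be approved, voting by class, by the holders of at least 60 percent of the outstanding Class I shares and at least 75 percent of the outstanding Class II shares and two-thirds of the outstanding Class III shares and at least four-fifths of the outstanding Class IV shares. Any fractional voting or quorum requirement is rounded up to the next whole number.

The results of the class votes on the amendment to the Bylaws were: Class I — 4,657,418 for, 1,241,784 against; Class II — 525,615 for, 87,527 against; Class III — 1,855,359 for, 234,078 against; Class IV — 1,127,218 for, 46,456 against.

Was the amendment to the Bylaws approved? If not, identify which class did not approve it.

Class I: 3/5 of 7758813 = 4655287.80, rounded up to 4655288; 4,655,288 required, 4,657,418 in favor — approved.
Class II: 3/4 of 700756 = 525567; 525,567 required, 525,615 in favor — approved.
Class III: 2/3 of 2782181 = 1854787.33, rounded up to 1854788; 1,854,788 required, 1,855,359 in favor — approved.
Class IV: 4/5 of 1409022 = 1127217.60, rounded up to 1127218; 1,127,218 required, 1,127,218 in favor — approved.

Approved — every class gave the required vote.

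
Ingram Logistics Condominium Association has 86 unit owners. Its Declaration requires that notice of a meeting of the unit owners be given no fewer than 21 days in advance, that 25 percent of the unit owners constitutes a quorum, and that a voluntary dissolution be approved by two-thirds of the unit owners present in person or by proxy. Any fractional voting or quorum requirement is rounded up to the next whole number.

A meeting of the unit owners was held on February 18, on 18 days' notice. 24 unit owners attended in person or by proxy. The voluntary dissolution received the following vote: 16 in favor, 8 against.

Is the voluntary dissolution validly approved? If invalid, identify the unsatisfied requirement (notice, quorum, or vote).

Invalid — notice requirement not satisfied.

Notice: 18 days given; 21 required. Not satisfied.
Quorum: 25% of 86 = 21.50, rounded up to 22; 24 present. Satisfied.
Vote: requires two-thirds of those present (24); 2/3 of 24 = 16, so 16 needed; 16 in favor. Satisfied.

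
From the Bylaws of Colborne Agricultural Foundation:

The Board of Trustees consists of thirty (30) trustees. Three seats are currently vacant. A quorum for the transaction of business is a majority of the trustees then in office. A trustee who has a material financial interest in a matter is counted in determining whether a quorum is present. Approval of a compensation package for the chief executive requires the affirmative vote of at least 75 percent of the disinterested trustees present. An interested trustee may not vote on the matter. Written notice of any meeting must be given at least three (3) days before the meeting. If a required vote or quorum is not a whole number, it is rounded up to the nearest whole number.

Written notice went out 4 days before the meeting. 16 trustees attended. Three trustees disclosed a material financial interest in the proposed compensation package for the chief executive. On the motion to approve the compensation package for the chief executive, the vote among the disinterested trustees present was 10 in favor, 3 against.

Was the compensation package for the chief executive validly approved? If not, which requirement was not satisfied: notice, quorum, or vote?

Valid — all requirements satisfied.

Notice: 4 days given; 3 required (4 ≥ 3). Satisfied.
Quorum: 16 present (interested trustees count toward quorum); quorum is 14. Satisfied.
Vote: the compensation package for the chief executive requires three-fourths of the disinterested trustees present (16 − 3 = 13). 3/4 of 13 = 9.75, rounded up to 10, so 10 affirmative votes are needed; 10 voted in favor. Satisfied.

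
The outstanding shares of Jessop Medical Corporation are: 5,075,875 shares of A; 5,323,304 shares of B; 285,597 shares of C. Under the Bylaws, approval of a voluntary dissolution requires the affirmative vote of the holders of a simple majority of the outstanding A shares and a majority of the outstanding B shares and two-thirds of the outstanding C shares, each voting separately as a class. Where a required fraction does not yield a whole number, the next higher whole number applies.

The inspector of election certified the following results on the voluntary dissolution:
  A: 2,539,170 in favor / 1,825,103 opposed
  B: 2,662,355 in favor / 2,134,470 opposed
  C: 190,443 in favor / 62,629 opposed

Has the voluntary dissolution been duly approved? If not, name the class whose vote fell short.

Approved — every class gave the required vote.

A: a majority of 5075875 is 2537938; 2,537,938 required, 2,539,170 in favor — approved.
B: a majority of 5323304 is 2661653; 2,661,653 required, 2,662,355 in favor — approved.
C: 2/3 of 285597 = 190398; 190,398 required, 190,443 in favor — approved.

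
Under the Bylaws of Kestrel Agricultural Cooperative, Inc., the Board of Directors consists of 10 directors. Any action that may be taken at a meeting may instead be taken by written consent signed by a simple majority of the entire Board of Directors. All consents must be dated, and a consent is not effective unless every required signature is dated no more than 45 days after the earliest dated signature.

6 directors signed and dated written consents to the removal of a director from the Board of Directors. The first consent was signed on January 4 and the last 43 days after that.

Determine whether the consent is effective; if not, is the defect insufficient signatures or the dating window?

Effective — both the signature and dating-window requirements are satisfied.

Signatures required: a simple majority of 10 — a majority of 10 is 6, so 6 needed; 6 signed. Sufficient.
Dating window: the latest signature is 43 days after the earliest; the limit is 45 days. Within the window.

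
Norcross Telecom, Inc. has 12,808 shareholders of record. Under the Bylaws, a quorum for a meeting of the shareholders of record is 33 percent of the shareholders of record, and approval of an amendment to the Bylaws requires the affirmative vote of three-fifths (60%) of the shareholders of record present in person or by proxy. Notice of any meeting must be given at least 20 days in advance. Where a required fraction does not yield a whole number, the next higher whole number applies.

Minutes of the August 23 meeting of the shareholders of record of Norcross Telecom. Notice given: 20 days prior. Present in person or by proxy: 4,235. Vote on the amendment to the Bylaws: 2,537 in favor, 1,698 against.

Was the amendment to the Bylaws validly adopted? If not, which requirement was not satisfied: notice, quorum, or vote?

Invalid — vote requirement not satisfied.

Notice: 20 days given; 20 required. Satisfied.
Quorum: 33% of 12,808 = 4,226.64, rounded up to 4,227; 4,235 present. Satisfied.
Vote: requires three-fifths of those present (4,235); 3/5 of 4235 = 2541, so 2,541 needed; 2,537 in favor. Not satisfied.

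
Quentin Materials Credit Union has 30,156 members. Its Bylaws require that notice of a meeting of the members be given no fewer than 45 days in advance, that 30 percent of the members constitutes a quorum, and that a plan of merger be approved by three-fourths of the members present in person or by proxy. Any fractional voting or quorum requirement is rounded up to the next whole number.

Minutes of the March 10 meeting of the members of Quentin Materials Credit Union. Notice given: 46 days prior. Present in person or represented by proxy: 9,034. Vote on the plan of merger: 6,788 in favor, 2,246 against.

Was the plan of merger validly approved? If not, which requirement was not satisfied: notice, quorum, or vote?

Notice: 46 days given; 45 required. Satisfied.
Quorum: 30% of 30,156 = 9,046.80, rounded up to 9,047; 9,034 present. Not satisfied.
Vote: requires three-fourths of those present (9,034); 3/4 of 9034 = 6775.50, rounded up to 6776, so 6,776 needed; 6,788 in favor. Satisfied.

Invalid — quorum requirement not satisfied.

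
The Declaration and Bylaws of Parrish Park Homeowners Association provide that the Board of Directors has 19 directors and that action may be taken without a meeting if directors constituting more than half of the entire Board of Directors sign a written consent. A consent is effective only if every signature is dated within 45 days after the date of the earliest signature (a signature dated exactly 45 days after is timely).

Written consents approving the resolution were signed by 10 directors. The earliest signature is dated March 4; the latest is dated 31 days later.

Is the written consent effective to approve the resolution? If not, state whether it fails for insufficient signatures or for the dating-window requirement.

Effective — both the signature and dating-window requirements are satisfied.

Signatures required: more than half of 19 — a majority of 19 is 10, so 10 needed; 10 signed. Sufficient.
Dating window: the latest signature is 31 days after the earliest; the limit is 45 days. Within the window.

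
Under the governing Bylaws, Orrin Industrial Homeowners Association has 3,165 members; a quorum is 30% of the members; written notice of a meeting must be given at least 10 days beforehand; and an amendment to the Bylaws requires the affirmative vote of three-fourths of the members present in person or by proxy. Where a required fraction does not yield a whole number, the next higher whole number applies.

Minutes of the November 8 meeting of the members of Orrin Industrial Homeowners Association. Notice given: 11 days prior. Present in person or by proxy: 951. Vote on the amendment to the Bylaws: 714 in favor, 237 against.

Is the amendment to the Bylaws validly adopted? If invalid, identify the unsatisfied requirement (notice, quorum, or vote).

Notice: 11 days given; 10 required. Satisfied.
Quorum: 30% of 3,165 = 949.50, rounded up to 950; 951 present. Satisfied.
Vote: requires three-fourths of those present (951); 3/4 of 951 = 713.25, rounded up to 714, so 714 needed; 714 in favor. Satisfied.

Valid — all requirements satisfied.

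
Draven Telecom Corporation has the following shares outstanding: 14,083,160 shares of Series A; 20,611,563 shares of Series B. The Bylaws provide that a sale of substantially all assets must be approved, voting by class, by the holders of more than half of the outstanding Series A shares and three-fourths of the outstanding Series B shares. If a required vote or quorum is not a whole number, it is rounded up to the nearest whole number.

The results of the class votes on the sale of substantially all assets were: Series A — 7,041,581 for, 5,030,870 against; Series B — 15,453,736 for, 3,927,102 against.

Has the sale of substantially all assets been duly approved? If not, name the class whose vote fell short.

Not approved — the Series B shares did not give the required vote.

Series A: a majority of 14083160 is 7041581; 7,041,581 required, 7,041,581 in favor — approved.
Series B: 3/4 of 20611563 = 15458672.25, rounded up to 15458673; 15,458,673 required, 15,453,736 in favor — not approved.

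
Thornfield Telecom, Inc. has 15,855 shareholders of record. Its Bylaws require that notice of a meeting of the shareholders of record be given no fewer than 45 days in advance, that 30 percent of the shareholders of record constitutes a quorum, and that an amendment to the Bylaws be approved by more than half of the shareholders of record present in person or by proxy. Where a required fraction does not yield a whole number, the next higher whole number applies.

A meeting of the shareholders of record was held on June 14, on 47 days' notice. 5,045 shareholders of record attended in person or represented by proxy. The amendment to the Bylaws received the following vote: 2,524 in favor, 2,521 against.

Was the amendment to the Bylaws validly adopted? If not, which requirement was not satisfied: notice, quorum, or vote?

Notice: 47 days given; 45 required. Satisfied.
Quorum: 30% of 15,855 = 4,756.50, rounded up to 4,757; 5,045 present. Satisfied.
Vote: requires a majority of those present (5,045); a majority of 5045 is 2523, so 2,523 needed; 2,524 in favor. Satisfied.

Valid — all requirements satisfied.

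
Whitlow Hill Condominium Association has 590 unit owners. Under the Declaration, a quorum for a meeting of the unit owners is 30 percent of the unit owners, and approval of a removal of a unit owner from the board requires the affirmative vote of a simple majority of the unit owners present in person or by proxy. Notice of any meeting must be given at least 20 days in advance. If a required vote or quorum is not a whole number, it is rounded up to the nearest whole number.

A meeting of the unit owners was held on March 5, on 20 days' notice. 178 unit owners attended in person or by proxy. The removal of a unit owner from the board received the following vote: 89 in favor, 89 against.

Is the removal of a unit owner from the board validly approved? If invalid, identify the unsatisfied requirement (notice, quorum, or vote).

Invalid — vote requirement not satisfied.

Notice: 20 days given; 20 required. Satisfied.
Quorum: 30% of 590 = 177; 178 present. Satisfied.
Vote: requires a majority of those present (178); a majority of 178 is 90, so 90 needed; 89 in favor. Not satisfied.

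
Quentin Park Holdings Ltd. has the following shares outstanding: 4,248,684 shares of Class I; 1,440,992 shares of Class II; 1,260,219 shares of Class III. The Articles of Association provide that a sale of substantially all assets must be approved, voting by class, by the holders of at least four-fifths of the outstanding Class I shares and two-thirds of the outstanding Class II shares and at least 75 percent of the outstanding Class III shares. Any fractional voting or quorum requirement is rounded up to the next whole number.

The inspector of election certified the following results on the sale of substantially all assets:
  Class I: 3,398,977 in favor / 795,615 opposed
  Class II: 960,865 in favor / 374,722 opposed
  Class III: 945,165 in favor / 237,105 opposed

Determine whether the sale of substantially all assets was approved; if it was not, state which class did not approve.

Approved — every class gave the required vote.

Class I: 4/5 of 4248684 = 3398947.20, rounded up to 3398948; 3,398,948 required, 3,398,977 in favor — approved.
Class II: 2/3 of 1440992 = 960661.33, rounded up to 960662; 960,662 required, 960,865 in favor — approved.
Class III: 3/4 of 1260219 = 945164.25, rounded up to 945165; 945,165 required, 945,165 in favor — approved.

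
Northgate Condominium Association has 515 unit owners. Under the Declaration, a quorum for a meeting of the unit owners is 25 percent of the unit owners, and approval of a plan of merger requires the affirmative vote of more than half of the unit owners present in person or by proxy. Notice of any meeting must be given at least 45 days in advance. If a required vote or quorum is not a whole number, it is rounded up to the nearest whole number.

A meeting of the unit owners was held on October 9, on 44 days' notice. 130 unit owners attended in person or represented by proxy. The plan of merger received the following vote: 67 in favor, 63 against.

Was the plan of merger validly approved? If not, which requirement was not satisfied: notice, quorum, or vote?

Invalid — notice requirement not satisfied.

Notice: 44 days given; 45 required. Not satisfied.
Quorum: 25% of 515 = 128.75, rounded up to 129; 130 present. Satisfied.
Vote: requires a majority of those present (130); a majority of 130 is 66, so 66 needed; 67 in favor. Satisfied.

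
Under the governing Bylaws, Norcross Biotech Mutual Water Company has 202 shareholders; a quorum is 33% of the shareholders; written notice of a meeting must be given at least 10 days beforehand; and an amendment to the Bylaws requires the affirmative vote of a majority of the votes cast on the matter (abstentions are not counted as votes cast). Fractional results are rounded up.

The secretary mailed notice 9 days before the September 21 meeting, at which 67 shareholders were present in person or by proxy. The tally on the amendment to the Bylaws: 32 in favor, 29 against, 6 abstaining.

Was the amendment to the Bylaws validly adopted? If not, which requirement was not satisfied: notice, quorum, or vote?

Notice: 9 days given; 10 required. Not satisfied.
Quorum: 33% of 202 = 66.66, rounded up to 67; 67 present. Satisfied.
Vote: requires a majority of the votes cast (67 − 6 abstaining = 61); a majority of 61 is 31, so 31 needed; 32 in favor. Satisfied.

Invalid — notice requirement not satisfied.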